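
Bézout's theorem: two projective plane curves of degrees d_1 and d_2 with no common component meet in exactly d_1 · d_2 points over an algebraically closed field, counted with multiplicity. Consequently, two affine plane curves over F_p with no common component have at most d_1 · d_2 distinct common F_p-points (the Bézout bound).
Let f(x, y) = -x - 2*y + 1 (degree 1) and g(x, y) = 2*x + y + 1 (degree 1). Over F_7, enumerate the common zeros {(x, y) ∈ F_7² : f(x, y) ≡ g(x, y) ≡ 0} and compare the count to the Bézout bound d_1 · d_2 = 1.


Common zeros: {(6, 1)}; count = 1; Bézout bound = 1.

deg(f) = 1, deg(g) = 1, so Bézout bound = 1.
Scan x ∈ F_7. For each x, list the y ∈ F_7 with f(x, y) ≡ 0 and those with g(x, y) ≡ 0 (mod 7); the common zeros in that column are the intersection.
  x = 0: f ≡ 0 at y ∈ {4}; g ≡ 0 at y ∈ {6}; common: ∅.
  x = 1: f ≡ 0 at y ∈ {0}; g ≡ 0 at y ∈ {4}; common: ∅.
  x = 2: f ≡ 0 at y ∈ {3}; g ≡ 0 at y ∈ {2}; common: ∅.
  x = 3: f ≡ 0 at y ∈ {6}; g ≡ 0 at y ∈ {0}; common: ∅.
  x = 4: f ≡ 0 at y ∈ {2}; g ≡ 0 at y ∈ {5}; common: ∅.
  x = 5: f ≡ 0 at y ∈ {5}; g ≡ 0 at y ∈ {3}; common: ∅.
  x = 6: f ≡ 0 at y ∈ {1}; g ≡ 0 at y ∈ {1}; common: {1}.
Collecting: common zeros = {(6, 1)}, so the count is 1.
Comparison with the Bézout bound: 1 ≤ 1 = deg(f)·deg(g), as expected for curves with no common component (the bound is attained).


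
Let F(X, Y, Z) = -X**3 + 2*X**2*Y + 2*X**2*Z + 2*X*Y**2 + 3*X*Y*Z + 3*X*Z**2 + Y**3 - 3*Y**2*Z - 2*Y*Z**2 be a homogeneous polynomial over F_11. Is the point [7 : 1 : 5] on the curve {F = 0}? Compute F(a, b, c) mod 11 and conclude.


F(7,1,5) ≡ 0 (mod 11); P is on the curve.

Evaluate F(7, 1, 5) term-by-term (mod 11).
  -X**3 ↦ -1·343·1·1 = -343
  2*X**2*Y ↦ 2·49·1·1 = 98
  2*X**2*Z ↦ 2·49·1·5 = 490
  2*X*Y**2 ↦ 2·7·1·1 = 14
  3*X*Y*Z ↦ 3·7·1·5 = 105
  3*X*Z**2 ↦ 3·7·1·25 = 525
  Y**3 ↦ 1·1·1·1 = 1
  -3*Y**2*Z ↦ -3·1·1·5 = -15
  -2*Y*Z**2 ↦ -2·1·1·25 = -50
Sum: F(7, 1, 5) = (-343) + (98) + (490) + (14) + (105) + (525) + (1) + (-15) + (-50) = 825.
Reducing mod 11: 825 ≡ 0 (mod 11).
Since F(a, b, c) ≡ 0 (mod 11), P lies on the curve.


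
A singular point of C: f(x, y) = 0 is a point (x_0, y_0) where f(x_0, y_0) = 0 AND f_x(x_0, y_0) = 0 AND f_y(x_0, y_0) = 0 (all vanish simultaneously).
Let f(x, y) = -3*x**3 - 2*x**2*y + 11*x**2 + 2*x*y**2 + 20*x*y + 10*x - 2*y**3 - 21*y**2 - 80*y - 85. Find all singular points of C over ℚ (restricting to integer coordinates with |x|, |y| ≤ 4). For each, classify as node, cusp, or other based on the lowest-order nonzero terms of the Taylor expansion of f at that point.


Singular points: {(2, -3)}; classification: node.

Compute partial derivatives:
  f_x = -9*x**2 - 4*x*y + 22*x + 2*y**2 + 20*y + 10.
  f_y = -2*x**2 + 4*x*y + 20*x - 6*y**2 - 42*y - 80.
Scan x_0 ∈ {−4, ..., 4}. For each x_0, f_y(x_0, y) is a polynomial in y; find its integer roots y ∈ {−4, ..., 4}, then test f_x and f at those candidates.
  x = -4: f_y(-4, y) = -6*y**2 - 58*y - 192; no integer root y with |y| ≤ 4.
  x = -3: f_y(-3, y) = -6*y**2 - 54*y - 158; no integer root y with |y| ≤ 4.
  x = -2: f_y(-2, y) = -6*y**2 - 50*y - 128; no integer root y with |y| ≤ 4.
  x = -1: f_y(-1, y) = -6*y**2 - 46*y - 102; no integer root y with |y| ≤ 4.
  x = 0: f_y(0, y) = -6*y**2 - 42*y - 80; no integer root y with |y| ≤ 4.
  x = 1: f_y(1, y) = -6*y**2 - 38*y - 62; no integer root y with |y| ≤ 4.
  x = 2: f_y(2, y) = -6*y**2 - 34*y - 48; vanishes at y ∈ {-3}. (2, -3): f_x = 0, f = 0 — SINGULAR.
  x = 3: f_y(3, y) = -6*y**2 - 30*y - 38; no integer root y with |y| ≤ 4.
  x = 4: f_y(4, y) = -6*y**2 - 26*y - 32; no integer root y with |y| ≤ 4.
Only singular point on the grid: (2, -3).
Classify: substitute x = 2 + u, y = -3 + v and expand: f = -3*u**3 - 2*u**2*v - u**2 + 2*u*v**2 - 2*v**3 + v**2.
No constant or linear terms (consistent with a singular point). Quadratic part: -u**2 + v**2. Cubic part: -3*u**3 - 2*u**2*v + 2*u*v**2 - 2*v**3.
The quadratic part v**2 - u**2 = (v − u)(v + u) splits into two distinct linear factors, so there are two distinct tangent lines y − -3 = ±(x − 2) — this is a node (ordinary double point).
Classification: node.


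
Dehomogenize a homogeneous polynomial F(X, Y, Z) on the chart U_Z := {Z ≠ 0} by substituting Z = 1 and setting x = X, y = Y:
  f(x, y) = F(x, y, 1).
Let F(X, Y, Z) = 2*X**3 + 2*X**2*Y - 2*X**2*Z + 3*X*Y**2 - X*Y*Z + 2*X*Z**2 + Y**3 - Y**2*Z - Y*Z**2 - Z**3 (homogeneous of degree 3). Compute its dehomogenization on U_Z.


f(x, y) = 2*x**3 + 2*x**2*y - 2*x**2 + 3*x*y**2 - x*y + 2*x + y**3 - y**2 - y - 1

On U_Z we set Z = 1. Each monomial c·X^i·Y^j·Z^k in F becomes c·x^i·y^j·1^k = c·x^i·y^j.
Substituting Z = 1: F(X, Y, 1) = 2*x**3 + 2*x**2*y - 2*x**2 + 3*x*y**2 - x*y + 2*x + y**3 - y**2 - y - 1.
Note: deg(f) ≤ deg(F) = 3; strict inequality happens when F is divisible by Z (lost terms).


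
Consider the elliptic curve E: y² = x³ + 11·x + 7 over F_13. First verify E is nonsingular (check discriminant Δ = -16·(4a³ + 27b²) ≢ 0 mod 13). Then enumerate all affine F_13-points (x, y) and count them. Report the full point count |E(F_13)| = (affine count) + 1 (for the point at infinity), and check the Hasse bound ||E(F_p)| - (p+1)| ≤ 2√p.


Affine points = {(6, 4), (6, 9), (8, 3), (8, 10), (9, 4), (9, 9), (10, 5), (10, 8), (11, 4), (11, 9)}; affine count = 10; |E(F_13)| = 11.

Discriminant check: Δ ∝ 4a³ + 27b² = 4·11³ + 27·7² = 4·1331 + 27·49 ≡ 4 (mod 13). Nonzero ⇒ E is nonsingular.
For each x ∈ F_13, compute rhs = x³ + 11·x + 7 mod 13, then count y ∈ F_13 with y² ≡ rhs.
  x = 0: rhs = 7, matching y values: none (0 points).
  x = 1: rhs = 6, matching y values: none (0 points).
  x = 2: rhs = 11, matching y values: none (0 points).
  x = 3: rhs = 2, matching y values: none (0 points).
  x = 4: rhs = 11, matching y values: none (0 points).
  x = 5: rhs = 5, matching y values: none (0 points).
  x = 6: rhs = 3, matching y values: 4, 9 (2 points).
  x = 7: rhs = 11, matching y values: none (0 points).
  x = 8: rhs = 9, matching y values: 3, 10 (2 points).
  x = 9: rhs = 3, matching y values: 4, 9 (2 points).
  x = 10: rhs = 12, matching y values: 5, 8 (2 points).
  x = 11: rhs = 3, matching y values: 4, 9 (2 points).
  x = 12: rhs = 8, matching y values: none (0 points).
Total affine count: 10.
Full point count |E(F_13)| = 10 + 1 = 11.
Hasse bound: |11 − (13+1)| = |-3| = 3 ≤ 2√13 ≈ 7.2111 ✓.


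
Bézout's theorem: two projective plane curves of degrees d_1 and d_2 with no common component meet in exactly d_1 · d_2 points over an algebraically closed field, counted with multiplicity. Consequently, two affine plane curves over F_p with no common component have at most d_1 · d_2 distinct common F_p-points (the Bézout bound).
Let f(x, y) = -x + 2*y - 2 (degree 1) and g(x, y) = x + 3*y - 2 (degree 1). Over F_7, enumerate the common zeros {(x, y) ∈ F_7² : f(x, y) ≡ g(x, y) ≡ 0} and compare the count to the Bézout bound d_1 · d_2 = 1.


Common zeros: {(1, 5)}; count = 1; Bézout bound = 1.

deg(f) = 1, deg(g) = 1, so Bézout bound = 1.
Scan x ∈ F_7. For each x, list the y ∈ F_7 with f(x, y) ≡ 0 and those with g(x, y) ≡ 0 (mod 7); the common zeros in that column are the intersection.
  x = 0: f ≡ 0 at y ∈ {1}; g ≡ 0 at y ∈ {3}; common: ∅.
  x = 1: f ≡ 0 at y ∈ {5}; g ≡ 0 at y ∈ {5}; common: {5}.
  x = 2: f ≡ 0 at y ∈ {2}; g ≡ 0 at y ∈ {0}; common: ∅.
  x = 3: f ≡ 0 at y ∈ {6}; g ≡ 0 at y ∈ {2}; common: ∅.
  x = 4: f ≡ 0 at y ∈ {3}; g ≡ 0 at y ∈ {4}; common: ∅.
  x = 5: f ≡ 0 at y ∈ {0}; g ≡ 0 at y ∈ {6}; common: ∅.
  x = 6: f ≡ 0 at y ∈ {4}; g ≡ 0 at y ∈ {1}; common: ∅.
Collecting: common zeros = {(1, 5)}, so the count is 1.
Comparison with the Bézout bound: 1 ≤ 1 = deg(f)·deg(g), as expected for curves with no common component (the bound is attained).


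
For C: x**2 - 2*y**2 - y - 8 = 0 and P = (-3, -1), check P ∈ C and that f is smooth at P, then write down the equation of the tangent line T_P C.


Tangent line at P: -6*x + 3*y - 15 = 0.

Step 1: f(-3, -1) = 0, so P lies on C.
Step 2: partial derivatives
  f_x(x, y) = 2*x, f_y(x, y) = -4*y - 1.
  f_x(P) = -6, f_y(P) = 3 (gradient nonzero, so P is smooth).
Step 3: tangent line at P: -6·(x − -3) + 3·(y − -1) = 0.
Expanding: -6*x + 3*y - 15 = 0.


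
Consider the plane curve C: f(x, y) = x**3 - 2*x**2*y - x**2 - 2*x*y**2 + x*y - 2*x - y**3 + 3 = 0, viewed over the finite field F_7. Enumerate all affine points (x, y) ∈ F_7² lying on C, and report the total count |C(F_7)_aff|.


Affine F_7-points: {(2, 5), (3, 1), (4, 3)}; count = 3.

For each of the 49 pairs (x, y) ∈ F_7², evaluate f(x, y) mod 7. Record the zeros.
  x = 0: [0↦3, 1↦2, 2↦2, 3↦4, 4↦2, 5↦4, 6↦4]  zeros at y ∈ ∅
  x = 1: [0↦1, 1↦4, 2↦4, 3↦2, 4↦6, 5↦3, 6↦1]  zeros at y ∈ ∅
  x = 2: [0↦3, 1↦6, 2↦2, 3↦6, 4↦5, 5↦0, 6↦6]  zeros at y ∈ {5}
  x = 3: [0↦1, 1↦0, 2↦2, 3↦1, 4↦5, 5↦1, 6↦4]  zeros at y ∈ {1}
  x = 4: [0↦1, 1↦6, 2↦3, 3↦0, 4↦5, 5↦5, 6↦1]  zeros at y ∈ {3}
  x = 5: [0↦2, 1↦2, 2↦4, 3↦2, 4↦4, 5↦4, 6↦3]  zeros at y ∈ ∅
  x = 6: [0↦3, 1↦1, 2↦4, 3↦6, 4↦1, 5↦4, 6↦2]  zeros at y ∈ ∅
Collecting zeros: affine points = {(2, 5), (3, 1), (4, 3)}.
Total count |C(F_7)_aff| = 3.


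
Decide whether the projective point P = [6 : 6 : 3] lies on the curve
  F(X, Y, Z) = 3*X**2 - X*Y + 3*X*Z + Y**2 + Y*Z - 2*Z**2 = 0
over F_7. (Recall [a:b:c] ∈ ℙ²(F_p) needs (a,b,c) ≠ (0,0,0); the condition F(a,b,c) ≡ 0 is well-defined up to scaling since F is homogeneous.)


F(6,6,3) ≡ 1 (mod 7); P is NOT on the curve.

Evaluate F(6, 6, 3) term-by-term (mod 7).
  3*X**2 ↦ 3·36·1·1 = 108
  -X*Y ↦ -1·6·6·1 = -36
  3*X*Z ↦ 3·6·1·3 = 54
  Y**2 ↦ 1·1·36·1 = 36
  Y*Z ↦ 1·1·6·3 = 18
  -2*Z**2 ↦ -2·1·1·9 = -18
Sum: F(6, 6, 3) = (108) + (-36) + (54) + (36) + (18) + (-18) = 162.
Reducing mod 7: 162 ≡ 1 (mod 7).
Since F(a, b, c) ≡ 1 ≠ 0 (mod 7), P does NOT lie on the curve.


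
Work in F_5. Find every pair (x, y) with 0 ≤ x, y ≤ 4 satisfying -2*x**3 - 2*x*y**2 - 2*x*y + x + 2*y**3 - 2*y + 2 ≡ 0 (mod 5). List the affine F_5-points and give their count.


Affine F_5-points: {(0, 3), (1, 3), (2, 1), (4, 3)}; count = 4.

For each of the 25 pairs (x, y) ∈ F_5², evaluate f(x, y) mod 5. Record the zeros.
  x = 0: [0↦2, 1↦2, 2↦4, 3↦0, 4↦2]  zeros at y ∈ {3}
  x = 1: [0↦1, 1↦2, 2↦1, 3↦0, 4↦1]  zeros at y ∈ {3}
  x = 2: [0↦3, 1↦0, 2↦1, 3↦3, 4↦3]  zeros at y ∈ {1}
  x = 3: [0↦1, 1↦4, 2↦2, 3↦2, 4↦1]  zeros at y ∈ ∅
  x = 4: [0↦3, 1↦2, 2↦2, 3↦0, 4↦3]  zeros at y ∈ {3}
Collecting zeros: affine points = {(0, 3), (1, 3), (2, 1), (4, 3)}.
Total count |C(F_5)_aff| = 4.


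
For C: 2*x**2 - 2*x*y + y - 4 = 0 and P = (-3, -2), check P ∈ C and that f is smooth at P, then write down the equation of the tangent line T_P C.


Tangent line at P: -8*x + 7*y - 10 = 0.

Step 1: f(-3, -2) = 0, so P lies on C.
Step 2: partial derivatives
  f_x(x, y) = 4*x - 2*y, f_y(x, y) = 1 - 2*x.
  f_x(P) = -8, f_y(P) = 7 (gradient nonzero, so P is smooth).
Step 3: tangent line at P: -8·(x − -3) + 7·(y − -2) = 0.
Expanding: -8*x + 7*y - 10 = 0.


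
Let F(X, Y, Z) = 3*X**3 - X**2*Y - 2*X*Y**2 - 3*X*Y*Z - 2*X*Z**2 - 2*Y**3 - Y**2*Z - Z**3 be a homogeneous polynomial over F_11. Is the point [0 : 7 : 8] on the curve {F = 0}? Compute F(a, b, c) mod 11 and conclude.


F(0,7,8) ≡ 5 (mod 11); P is NOT on the curve.

Evaluate F(0, 7, 8) term-by-term (mod 11).
  3*X**3 ↦ 3·0·1·1 = 0
  -X**2*Y ↦ -1·0·7·1 = 0
  -2*X*Y**2 ↦ -2·0·49·1 = 0
  -3*X*Y*Z ↦ -3·0·7·8 = 0
  -2*X*Z**2 ↦ -2·0·1·64 = 0
  -2*Y**3 ↦ -2·1·343·1 = -686
  -Y**2*Z ↦ -1·1·49·8 = -392
  -Z**3 ↦ -1·1·1·512 = -512
Sum: F(0, 7, 8) = (0) + (0) + (0) + (0) + (0) + (-686) + (-392) + (-512) = -1590.
Reducing mod 11: -1590 ≡ 5 (mod 11).
Since F(a, b, c) ≡ 5 ≠ 0 (mod 11), P does NOT lie on the curve.


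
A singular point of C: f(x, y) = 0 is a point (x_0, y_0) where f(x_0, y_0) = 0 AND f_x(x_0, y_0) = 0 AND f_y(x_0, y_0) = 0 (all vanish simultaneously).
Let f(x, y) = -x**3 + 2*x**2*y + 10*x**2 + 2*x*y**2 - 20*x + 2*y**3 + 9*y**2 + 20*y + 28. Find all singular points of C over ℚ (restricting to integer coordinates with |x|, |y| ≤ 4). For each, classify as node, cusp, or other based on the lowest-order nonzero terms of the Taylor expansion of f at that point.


Singular points: {(2, -2)}; classification: cusp.

Compute partial derivatives:
  f_x = -3*x**2 + 4*x*y + 20*x + 2*y**2 - 20.
  f_y = 2*x**2 + 4*x*y + 6*y**2 + 18*y + 20.
Scan x_0 ∈ {−4, ..., 4}. For each x_0, f_y(x_0, y) is a polynomial in y; find its integer roots y ∈ {−4, ..., 4}, then test f_x and f at those candidates.
  x = -4: f_y(-4, y) = 6*y**2 + 2*y + 52; no integer root y with |y| ≤ 4.
  x = -3: f_y(-3, y) = 6*y**2 + 6*y + 38; no integer root y with |y| ≤ 4.
  x = -2: f_y(-2, y) = 6*y**2 + 10*y + 28; no integer root y with |y| ≤ 4.
  x = -1: f_y(-1, y) = 6*y**2 + 14*y + 22; no integer root y with |y| ≤ 4.
  x = 0: f_y(0, y) = 6*y**2 + 18*y + 20; no integer root y with |y| ≤ 4.
  x = 1: f_y(1, y) = 6*y**2 + 22*y + 22; no integer root y with |y| ≤ 4.
  x = 2: f_y(2, y) = 6*y**2 + 26*y + 28; vanishes at y ∈ {-2}. (2, -2): f_x = 0, f = 0 — SINGULAR.
  x = 3: f_y(3, y) = 6*y**2 + 30*y + 38; no integer root y with |y| ≤ 4.
  x = 4: f_y(4, y) = 6*y**2 + 34*y + 52; no integer root y with |y| ≤ 4.
Only singular point on the grid: (2, -2).
Classify: substitute x = 2 + u, y = -2 + v and expand: f = -u**3 + 2*u**2*v + 2*u*v**2 + 2*v**3 + v**2.
No constant or linear terms (consistent with a singular point). Quadratic part: v**2. Cubic part: -u**3 + 2*u**2*v + 2*u*v**2 + 2*v**3.
The quadratic part v**2 is a perfect square, so there is a single (double) tangent line v = 0, i.e. y = -2. Restricting the cubic part to that line (v = 0) leaves -u**3 ≠ 0, so f is not divisible by v and the branch is v² ≈ u**3 to lowest order — this is a cusp.
Classification: cusp.


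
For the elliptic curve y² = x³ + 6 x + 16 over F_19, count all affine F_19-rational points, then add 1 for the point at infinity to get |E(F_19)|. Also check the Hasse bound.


Affine points = {(0, 4), (0, 15), (1, 2), (1, 17), (2, 6), (2, 13), (3, 2), (3, 17), (4, 3), (4, 16), (5, 0), (8, 5), (8, 14), (9, 1), (9, 18), (11, 8), (11, 11), (12, 7), (12, 12), (13, 7), (13, 12), (15, 2), (15, 17), (16, 3), (16, 16), (18, 3), (18, 16)}; affine count = 27; |E(F_19)| = 28.

Discriminant check: Δ ∝ 4a³ + 27b² = 4·6³ + 27·16² = 4·216 + 27·256 ≡ 5 (mod 19). Nonzero ⇒ E is nonsingular.
For each x ∈ F_19, compute rhs = x³ + 6·x + 16 mod 19, then count y ∈ F_19 with y² ≡ rhs.
  x = 0: rhs = 16, matching y values: 4, 15 (2 points).
  x = 1: rhs = 4, matching y values: 2, 17 (2 points).
  x = 2: rhs = 17, matching y values: 6, 13 (2 points).
  x = 3: rhs = 4, matching y values: 2, 17 (2 points).
  x = 4: rhs = 9, matching y values: 3, 16 (2 points).
  x = 5: rhs = 0, matching y values: 0 (1 points).
  x = 6: rhs = 2, matching y values: none (0 points).
  x = 7: rhs = 2, matching y values: none (0 points).
  x = 8: rhs = 6, matching y values: 5, 14 (2 points).
  x = 9: rhs = 1, matching y values: 1, 18 (2 points).
  x = 10: rhs = 12, matching y values: none (0 points).
  x = 11: rhs = 7, matching y values: 8, 11 (2 points).
  x = 12: rhs = 11, matching y values: 7, 12 (2 points).
  x = 13: rhs = 11, matching y values: 7, 12 (2 points).
  x = 14: rhs = 13, matching y values: none (0 points).
  x = 15: rhs = 4, matching y values: 2, 17 (2 points).
  x = 16: rhs = 9, matching y values: 3, 16 (2 points).
  x = 17: rhs = 15, matching y values: none (0 points).
  x = 18: rhs = 9, matching y values: 3, 16 (2 points).
Total affine count: 27.
Full point count |E(F_19)| = 27 + 1 = 28.
Hasse bound: |28 − (19+1)| = |8| = 8 ≤ 2√19 ≈ 8.7178 ✓.


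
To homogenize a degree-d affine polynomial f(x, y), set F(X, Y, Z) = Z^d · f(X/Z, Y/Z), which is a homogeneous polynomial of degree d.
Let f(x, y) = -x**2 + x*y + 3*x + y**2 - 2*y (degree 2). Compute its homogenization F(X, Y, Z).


F(X, Y, Z) = -X**2 + X*Y + 3*X*Z + Y**2 - 2*Y*Z

deg(f) = 2.
Substitute x = X/Z, y = Y/Z into f, then multiply by Z^2.
  monomial -1·x^2·y^0 ↦ -1·X^2·Y^0·Z^0.
  monomial 1·x^1·y^1 ↦ 1·X^1·Y^1·Z^0.
  monomial 3·x^1·y^0 ↦ 3·X^1·Y^0·Z^1.
  monomial 1·x^0·y^2 ↦ 1·X^0·Y^2·Z^0.
  monomial -2·x^0·y^1 ↦ -2·X^0·Y^1·Z^1.
Collecting: F(X, Y, Z) = -X**2 + X*Y + 3*X*Z + Y**2 - 2*Y*Z.


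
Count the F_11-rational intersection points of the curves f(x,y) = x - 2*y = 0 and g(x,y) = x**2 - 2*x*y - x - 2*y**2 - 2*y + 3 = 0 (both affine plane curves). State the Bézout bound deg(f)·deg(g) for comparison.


Common zeros: ∅; count = 0; Bézout bound = 2.

deg(f) = 1, deg(g) = 2, so Bézout bound = 2.
Scan x ∈ F_11. For each x, list the y ∈ F_11 with f(x, y) ≡ 0 and those with g(x, y) ≡ 0 (mod 11); the common zeros in that column are the intersection.
  x = 0: f ≡ 0 at y ∈ {0}; g ≡ 0 at y ∈ ∅; common: ∅.
  x = 1: f ≡ 0 at y ∈ {6}; g ≡ 0 at y ∈ ∅; common: ∅.
  x = 2: f ≡ 0 at y ∈ {1}; g ≡ 0 at y ∈ ∅; common: ∅.
  x = 3: f ≡ 0 at y ∈ {7}; g ≡ 0 at y ∈ {3, 4}; common: ∅.
  x = 4: f ≡ 0 at y ∈ {2}; g ≡ 0 at y ∈ {3}; common: ∅.
  x = 5: f ≡ 0 at y ∈ {8}; g ≡ 0 at y ∈ {6, 10}; common: ∅.
  x = 6: f ≡ 0 at y ∈ {3}; g ≡ 0 at y ∈ {0, 4}; common: ∅.
  x = 7: f ≡ 0 at y ∈ {9}; g ≡ 0 at y ∈ {7}; common: ∅.
  x = 8: f ≡ 0 at y ∈ {4}; g ≡ 0 at y ∈ {6, 7}; common: ∅.
  x = 9: f ≡ 0 at y ∈ {10}; g ≡ 0 at y ∈ ∅; common: ∅.
  x = 10: f ≡ 0 at y ∈ {5}; g ≡ 0 at y ∈ ∅; common: ∅.
Collecting: common zeros = ∅, so the count is 0.
Comparison with the Bézout bound: 0 ≤ 2 = deg(f)·deg(g), as expected for curves with no common component (the affine F_11-count falls short of the bound because intersections may lie at infinity, over extension fields, or carry multiplicity).


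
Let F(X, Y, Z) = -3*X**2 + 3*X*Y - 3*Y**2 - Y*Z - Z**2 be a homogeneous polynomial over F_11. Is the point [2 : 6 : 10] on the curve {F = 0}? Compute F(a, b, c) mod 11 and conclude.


F(2,6,10) ≡ 9 (mod 11); P is NOT on the curve.

Evaluate F(2, 6, 10) term-by-term (mod 11).
  -3*X**2 ↦ -3·4·1·1 = -12
  3*X*Y ↦ 3·2·6·1 = 36
  -3*Y**2 ↦ -3·1·36·1 = -108
  -Y*Z ↦ -1·1·6·10 = -60
  -Z**2 ↦ -1·1·1·100 = -100
Sum: F(2, 6, 10) = (-12) + (36) + (-108) + (-60) + (-100) = -244.
Reducing mod 11: -244 ≡ 9 (mod 11).
Since F(a, b, c) ≡ 9 ≠ 0 (mod 11), P does NOT lie on the curve.


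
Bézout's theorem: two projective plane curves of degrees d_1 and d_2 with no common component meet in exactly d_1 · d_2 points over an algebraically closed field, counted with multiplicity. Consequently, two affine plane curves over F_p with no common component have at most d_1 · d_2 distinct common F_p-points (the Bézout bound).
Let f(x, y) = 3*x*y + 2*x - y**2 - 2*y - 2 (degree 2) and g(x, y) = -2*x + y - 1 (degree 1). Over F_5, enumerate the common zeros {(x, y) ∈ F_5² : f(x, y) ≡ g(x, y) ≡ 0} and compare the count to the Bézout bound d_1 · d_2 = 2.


Common zeros: {(0, 1), (4, 4)}; count = 2; Bézout bound = 2.

deg(f) = 2, deg(g) = 1, so Bézout bound = 2.
Scan x ∈ F_5. For each x, list the y ∈ F_5 with f(x, y) ≡ 0 and those with g(x, y) ≡ 0 (mod 5); the common zeros in that column are the intersection.
  x = 0: f ≡ 0 at y ∈ {1, 2}; g ≡ 0 at y ∈ {1}; common: {1}.
  x = 1: f ≡ 0 at y ∈ {0, 1}; g ≡ 0 at y ∈ {3}; common: ∅.
  x = 2: f ≡ 0 at y ∈ {1, 3}; g ≡ 0 at y ∈ {0}; common: ∅.
  x = 3: f ≡ 0 at y ∈ {1}; g ≡ 0 at y ∈ {2}; common: ∅.
  x = 4: f ≡ 0 at y ∈ {1, 4}; g ≡ 0 at y ∈ {4}; common: {4}.
Collecting: common zeros = {(0, 1), (4, 4)}, so the count is 2.
Comparison with the Bézout bound: 2 ≤ 2 = deg(f)·deg(g), as expected for curves with no common component (the bound is attained).


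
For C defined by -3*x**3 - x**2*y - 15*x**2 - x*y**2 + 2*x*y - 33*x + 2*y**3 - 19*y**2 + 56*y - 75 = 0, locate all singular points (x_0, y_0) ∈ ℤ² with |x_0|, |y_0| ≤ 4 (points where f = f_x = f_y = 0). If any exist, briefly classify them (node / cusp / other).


Singular points: {(-2, 3)}; classification: cusp.

Compute partial derivatives:
  f_x = -9*x**2 - 2*x*y - 30*x - y**2 + 2*y - 33.
  f_y = -x**2 - 2*x*y + 2*x + 6*y**2 - 38*y + 56.
Scan x_0 ∈ {−4, ..., 4}. For each x_0, f_y(x_0, y) is a polynomial in y; find its integer roots y ∈ {−4, ..., 4}, then test f_x and f at those candidates.
  x = -4: f_y(-4, y) = 6*y**2 - 30*y + 32; no integer root y with |y| ≤ 4.
  x = -3: f_y(-3, y) = 6*y**2 - 32*y + 41; no integer root y with |y| ≤ 4.
  x = -2: f_y(-2, y) = 6*y**2 - 34*y + 48; vanishes at y ∈ {3}. (-2, 3): f_x = 0, f = 0 — SINGULAR.
  x = -1: f_y(-1, y) = 6*y**2 - 36*y + 53; no integer root y with |y| ≤ 4.
  x = 0: f_y(0, y) = 6*y**2 - 38*y + 56; vanishes at y ∈ {4}. (0, 4): f_x = -41 ≠ 0.
  x = 1: f_y(1, y) = 6*y**2 - 40*y + 57; no integer root y with |y| ≤ 4.
  x = 2: f_y(2, y) = 6*y**2 - 42*y + 56; no integer root y with |y| ≤ 4.
  x = 3: f_y(3, y) = 6*y**2 - 44*y + 53; no integer root y with |y| ≤ 4.
  x = 4: f_y(4, y) = 6*y**2 - 46*y + 48; no integer root y with |y| ≤ 4.
Only singular point on the grid: (-2, 3).
Classify: substitute x = -2 + u, y = 3 + v and expand: f = -3*u**3 - u**2*v - u*v**2 + 2*v**3 + v**2.
No constant or linear terms (consistent with a singular point). Quadratic part: v**2. Cubic part: -3*u**3 - u**2*v - u*v**2 + 2*v**3.
The quadratic part v**2 is a perfect square, so there is a single (double) tangent line v = 0, i.e. y = 3. Restricting the cubic part to that line (v = 0) leaves -3*u**3 ≠ 0, so f is not divisible by v and the branch is v² ≈ 3*u**3 to lowest order — this is a cusp.
Classification: cusp.


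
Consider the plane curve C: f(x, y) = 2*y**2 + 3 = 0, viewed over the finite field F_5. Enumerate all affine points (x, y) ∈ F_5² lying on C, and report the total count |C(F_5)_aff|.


Affine F_5-points: {(0, 1), (0, 4), (1, 1), (1, 4), (2, 1), (2, 4), (3, 1), (3, 4), (4, 1), (4, 4)}; count = 10.

For each of the 25 pairs (x, y) ∈ F_5², evaluate f(x, y) mod 5. Record the zeros.
  x = 0: [0↦3, 1↦0, 2↦1, 3↦1, 4↦0]  zeros at y ∈ {1, 4}
  x = 1: [0↦3, 1↦0, 2↦1, 3↦1, 4↦0]  zeros at y ∈ {1, 4}
  x = 2: [0↦3, 1↦0, 2↦1, 3↦1, 4↦0]  zeros at y ∈ {1, 4}
  x = 3: [0↦3, 1↦0, 2↦1, 3↦1, 4↦0]  zeros at y ∈ {1, 4}
  x = 4: [0↦3, 1↦0, 2↦1, 3↦1, 4↦0]  zeros at y ∈ {1, 4}
Collecting zeros: affine points = {(0, 1), (0, 4), (1, 1), (1, 4), (2, 1), (2, 4), (3, 1), (3, 4), (4, 1), (4, 4)}.
Total count |C(F_5)_aff| = 10.


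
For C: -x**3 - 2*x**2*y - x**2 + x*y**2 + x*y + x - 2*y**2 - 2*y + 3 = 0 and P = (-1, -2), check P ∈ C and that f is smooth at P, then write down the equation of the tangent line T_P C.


Tangent line at P: -6*x + 7*y + 8 = 0.

Step 1: f(-1, -2) = 0, so P lies on C.
Step 2: partial derivatives
  f_x(x, y) = -3*x**2 - 4*x*y - 2*x + y**2 + y + 1, f_y(x, y) = -2*x**2 + 2*x*y + x - 4*y - 2.
  f_x(P) = -6, f_y(P) = 7 (gradient nonzero, so P is smooth).
Step 3: tangent line at P: -6·(x − -1) + 7·(y − -2) = 0.
Expanding: -6*x + 7*y + 8 = 0.


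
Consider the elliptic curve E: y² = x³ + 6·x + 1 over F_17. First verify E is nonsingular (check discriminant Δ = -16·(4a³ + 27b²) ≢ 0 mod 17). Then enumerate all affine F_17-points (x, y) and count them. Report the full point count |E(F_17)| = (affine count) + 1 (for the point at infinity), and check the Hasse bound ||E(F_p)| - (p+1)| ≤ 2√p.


Affine points = {(0, 1), (0, 16), (1, 5), (1, 12), (2, 2), (2, 15), (4, 2), (4, 15), (6, 7), (6, 10), (8, 0), (9, 6), (9, 11), (11, 2), (11, 15), (12, 4), (12, 13), (13, 7), (13, 10), (15, 7), (15, 10)}; affine count = 21; |E(F_17)| = 22.

Discriminant check: Δ ∝ 4a³ + 27b² = 4·6³ + 27·1² = 4·216 + 27·1 ≡ 7 (mod 17). Nonzero ⇒ E is nonsingular.
For each x ∈ F_17, compute rhs = x³ + 6·x + 1 mod 17, then count y ∈ F_17 with y² ≡ rhs.
  x = 0: rhs = 1, matching y values: 1, 16 (2 points).
  x = 1: rhs = 8, matching y values: 5, 12 (2 points).
  x = 2: rhs = 4, matching y values: 2, 15 (2 points).
  x = 3: rhs = 12, matching y values: none (0 points).
  x = 4: rhs = 4, matching y values: 2, 15 (2 points).
  x = 5: rhs = 3, matching y values: none (0 points).
  x = 6: rhs = 15, matching y values: 7, 10 (2 points).
  x = 7: rhs = 12, matching y values: none (0 points).
  x = 8: rhs = 0, matching y values: 0 (1 points).
  x = 9: rhs = 2, matching y values: 6, 11 (2 points).
  x = 10: rhs = 7, matching y values: none (0 points).
  x = 11: rhs = 4, matching y values: 2, 15 (2 points).
  x = 12: rhs = 16, matching y values: 4, 13 (2 points).
  x = 13: rhs = 15, matching y values: 7, 10 (2 points).
  x = 14: rhs = 7, matching y values: none (0 points).
  x = 15: rhs = 15, matching y values: 7, 10 (2 points).
  x = 16: rhs = 11, matching y values: none (0 points).
Total affine count: 21.
Full point count |E(F_17)| = 21 + 1 = 22.
Hasse bound: |22 − (17+1)| = |4| = 4 ≤ 2√17 ≈ 8.2462 ✓.


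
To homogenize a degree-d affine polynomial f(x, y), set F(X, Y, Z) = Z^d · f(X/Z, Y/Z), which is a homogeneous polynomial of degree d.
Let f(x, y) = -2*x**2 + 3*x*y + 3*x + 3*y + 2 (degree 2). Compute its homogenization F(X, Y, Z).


F(X, Y, Z) = -2*X**2 + 3*X*Y + 3*X*Z + 3*Y*Z + 2*Z**2

deg(f) = 2.
Substitute x = X/Z, y = Y/Z into f, then multiply by Z^2.
  monomial -2·x^2·y^0 ↦ -2·X^2·Y^0·Z^0.
  monomial 3·x^1·y^1 ↦ 3·X^1·Y^1·Z^0.
  monomial 3·x^1·y^0 ↦ 3·X^1·Y^0·Z^1.
  monomial 3·x^0·y^1 ↦ 3·X^0·Y^1·Z^1.
  monomial 2·x^0·y^0 ↦ 2·X^0·Y^0·Z^2.
Collecting: F(X, Y, Z) = -2*X**2 + 3*X*Y + 3*X*Z + 3*Y*Z + 2*Z**2.


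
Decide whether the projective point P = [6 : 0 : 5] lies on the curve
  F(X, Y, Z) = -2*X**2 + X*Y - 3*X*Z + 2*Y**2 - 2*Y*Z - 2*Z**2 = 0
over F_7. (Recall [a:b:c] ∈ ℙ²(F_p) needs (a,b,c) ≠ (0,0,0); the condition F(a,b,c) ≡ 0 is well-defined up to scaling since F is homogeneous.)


F(6,0,5) ≡ 5 (mod 7); P is NOT on the curve.

Evaluate F(6, 0, 5) term-by-term (mod 7).
  -2*X**2 ↦ -2·36·1·1 = -72
  X*Y ↦ 1·6·0·1 = 0
  -3*X*Z ↦ -3·6·1·5 = -90
  2*Y**2 ↦ 2·1·0·1 = 0
  -2*Y*Z ↦ -2·1·0·5 = 0
  -2*Z**2 ↦ -2·1·1·25 = -50
Sum: F(6, 0, 5) = (-72) + (0) + (-90) + (0) + (0) + (-50) = -212.
Reducing mod 7: -212 ≡ 5 (mod 7).
Since F(a, b, c) ≡ 5 ≠ 0 (mod 7), P does NOT lie on the curve.


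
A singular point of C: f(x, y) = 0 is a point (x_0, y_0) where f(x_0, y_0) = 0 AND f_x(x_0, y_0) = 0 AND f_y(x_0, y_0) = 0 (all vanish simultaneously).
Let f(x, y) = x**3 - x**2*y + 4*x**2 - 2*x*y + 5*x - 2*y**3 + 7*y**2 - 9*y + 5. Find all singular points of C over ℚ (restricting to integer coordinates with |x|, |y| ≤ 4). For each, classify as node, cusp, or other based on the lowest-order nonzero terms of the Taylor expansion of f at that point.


Singular points: {(-1, 1)}; classification: cusp.

Compute partial derivatives:
  f_x = 3*x**2 - 2*x*y + 8*x - 2*y + 5.
  f_y = -x**2 - 2*x - 6*y**2 + 14*y - 9.
Scan x_0 ∈ {−4, ..., 4}. For each x_0, f_y(x_0, y) is a polynomial in y; find its integer roots y ∈ {−4, ..., 4}, then test f_x and f at those candidates.
  x = -4: f_y(-4, y) = -6*y**2 + 14*y - 17; no integer root y with |y| ≤ 4.
  x = -3: f_y(-3, y) = -6*y**2 + 14*y - 12; no integer root y with |y| ≤ 4.
  x = -2: f_y(-2, y) = -6*y**2 + 14*y - 9; no integer root y with |y| ≤ 4.
  x = -1: f_y(-1, y) = -6*y**2 + 14*y - 8; vanishes at y ∈ {1}. (-1, 1): f_x = 0, f = 0 — SINGULAR.
  x = 0: f_y(0, y) = -6*y**2 + 14*y - 9; no integer root y with |y| ≤ 4.
  x = 1: f_y(1, y) = -6*y**2 + 14*y - 12; no integer root y with |y| ≤ 4.
  x = 2: f_y(2, y) = -6*y**2 + 14*y - 17; no integer root y with |y| ≤ 4.
  x = 3: f_y(3, y) = -6*y**2 + 14*y - 24; no integer root y with |y| ≤ 4.
  x = 4: f_y(4, y) = -6*y**2 + 14*y - 33; no integer root y with |y| ≤ 4.
Only singular point on the grid: (-1, 1).
Classify: substitute x = -1 + u, y = 1 + v and expand: f = u**3 - u**2*v - 2*v**3 + v**2.
No constant or linear terms (consistent with a singular point). Quadratic part: v**2. Cubic part: u**3 - u**2*v - 2*v**3.
The quadratic part v**2 is a perfect square, so there is a single (double) tangent line v = 0, i.e. y = 1. Restricting the cubic part to that line (v = 0) leaves u**3 ≠ 0, so f is not divisible by v and the branch is v² ≈ -u**3 to lowest order — this is a cusp.
Classification: cusp.


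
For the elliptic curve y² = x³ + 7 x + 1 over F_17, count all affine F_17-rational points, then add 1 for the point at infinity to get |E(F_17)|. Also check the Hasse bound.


Affine points = {(0, 1), (0, 16), (1, 3), (1, 14), (3, 7), (3, 10), (4, 5), (4, 12), (5, 5), (5, 12), (6, 2), (6, 15), (7, 6), (7, 11), (8, 5), (8, 12), (10, 0), (11, 7), (11, 10), (14, 2), (14, 15), (15, 8), (15, 9)}; affine count = 23; |E(F_17)| = 24.

Discriminant check: Δ ∝ 4a³ + 27b² = 4·7³ + 27·1² = 4·343 + 27·1 ≡ 5 (mod 17). Nonzero ⇒ E is nonsingular.
For each x ∈ F_17, compute rhs = x³ + 7·x + 1 mod 17, then count y ∈ F_17 with y² ≡ rhs.
  x = 0: rhs = 1, matching y values: 1, 16 (2 points).
  x = 1: rhs = 9, matching y values: 3, 14 (2 points).
  x = 2: rhs = 6, matching y values: none (0 points).
  x = 3: rhs = 15, matching y values: 7, 10 (2 points).
  x = 4: rhs = 8, matching y values: 5, 12 (2 points).
  x = 5: rhs = 8, matching y values: 5, 12 (2 points).
  x = 6: rhs = 4, matching y values: 2, 15 (2 points).
  x = 7: rhs = 2, matching y values: 6, 11 (2 points).
  x = 8: rhs = 8, matching y values: 5, 12 (2 points).
  x = 9: rhs = 11, matching y values: none (0 points).
  x = 10: rhs = 0, matching y values: 0 (1 points).
  x = 11: rhs = 15, matching y values: 7, 10 (2 points).
  x = 12: rhs = 11, matching y values: none (0 points).
  x = 13: rhs = 11, matching y values: none (0 points).
  x = 14: rhs = 4, matching y values: 2, 15 (2 points).
  x = 15: rhs = 13, matching y values: 8, 9 (2 points).
  x = 16: rhs = 10, matching y values: none (0 points).
Total affine count: 23.
Full point count |E(F_17)| = 23 + 1 = 24.
Hasse bound: |24 − (17+1)| = |6| = 6 ≤ 2√17 ≈ 8.2462 ✓.


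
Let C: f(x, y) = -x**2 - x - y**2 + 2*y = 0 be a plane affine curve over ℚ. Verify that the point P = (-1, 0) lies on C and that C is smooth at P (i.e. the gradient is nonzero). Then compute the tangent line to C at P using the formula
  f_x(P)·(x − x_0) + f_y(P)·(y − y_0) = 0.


Tangent line at P: x + 2*y + 1 = 0.

Step 1: f(-1, 0) = 0, so P lies on C.
Step 2: partial derivatives
  f_x(x, y) = -2*x - 1, f_y(x, y) = 2 - 2*y.
  f_x(P) = 1, f_y(P) = 2 (gradient nonzero, so P is smooth).
Step 3: tangent line at P: 1·(x − -1) + 2·(y − 0) = 0.
Expanding: x + 2*y + 1 = 0.


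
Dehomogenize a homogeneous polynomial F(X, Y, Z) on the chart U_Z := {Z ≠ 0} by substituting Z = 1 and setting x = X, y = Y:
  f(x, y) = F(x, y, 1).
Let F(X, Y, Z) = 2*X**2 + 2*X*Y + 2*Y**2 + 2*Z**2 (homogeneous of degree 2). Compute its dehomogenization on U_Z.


f(x, y) = 2*x**2 + 2*x*y + 2*y**2 + 2

On U_Z we set Z = 1. Each monomial c·X^i·Y^j·Z^k in F becomes c·x^i·y^j·1^k = c·x^i·y^j.
Substituting Z = 1: F(X, Y, 1) = 2*x**2 + 2*x*y + 2*y**2 + 2.
Note: deg(f) ≤ deg(F) = 2; strict inequality happens when F is divisible by Z (lost terms).


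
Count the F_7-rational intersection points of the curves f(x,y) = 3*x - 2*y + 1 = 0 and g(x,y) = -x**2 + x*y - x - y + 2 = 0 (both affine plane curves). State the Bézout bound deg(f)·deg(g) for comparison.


Common zeros: {(1, 2), (3, 5)}; count = 2; Bézout bound = 2.

deg(f) = 1, deg(g) = 2, so Bézout bound = 2.
Scan x ∈ F_7. For each x, list the y ∈ F_7 with f(x, y) ≡ 0 and those with g(x, y) ≡ 0 (mod 7); the common zeros in that column are the intersection.
  x = 0: f ≡ 0 at y ∈ {4}; g ≡ 0 at y ∈ {2}; common: ∅.
  x = 1: f ≡ 0 at y ∈ {2}; g ≡ 0 at y ∈ {0, 1, 2, 3, 4, 5, 6}; common: {2}.
  x = 2: f ≡ 0 at y ∈ {0}; g ≡ 0 at y ∈ {4}; common: ∅.
  x = 3: f ≡ 0 at y ∈ {5}; g ≡ 0 at y ∈ {5}; common: {5}.
  x = 4: f ≡ 0 at y ∈ {3}; g ≡ 0 at y ∈ {6}; common: ∅.
  x = 5: f ≡ 0 at y ∈ {1}; g ≡ 0 at y ∈ {0}; common: ∅.
  x = 6: f ≡ 0 at y ∈ {6}; g ≡ 0 at y ∈ {1}; common: ∅.
Collecting: common zeros = {(1, 2), (3, 5)}, so the count is 2.
Comparison with the Bézout bound: 2 ≤ 2 = deg(f)·deg(g), as expected for curves with no common component (the bound is attained).


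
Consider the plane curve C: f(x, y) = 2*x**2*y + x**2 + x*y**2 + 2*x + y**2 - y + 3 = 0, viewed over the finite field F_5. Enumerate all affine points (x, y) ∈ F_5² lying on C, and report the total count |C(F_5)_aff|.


Affine F_5-points: {(0, 2), (0, 4), (3, 3), (3, 4), (4, 3)}; count = 5.

For each of the 25 pairs (x, y) ∈ F_5², evaluate f(x, y) mod 5. Record the zeros.
  x = 0: [0↦3, 1↦3, 2↦0, 3↦4, 4↦0]  zeros at y ∈ {2, 4}
  x = 1: [0↦1, 1↦4, 2↦1, 3↦2, 4↦2]  zeros at y ∈ ∅
  x = 2: [0↦1, 1↦1, 2↦2, 3↦4, 4↦2]  zeros at y ∈ ∅
  x = 3: [0↦3, 1↦4, 2↦3, 3↦0, 4↦0]  zeros at y ∈ {3, 4}
  x = 4: [0↦2, 1↦3, 2↦4, 3↦0, 4↦1]  zeros at y ∈ {3}
Collecting zeros: affine points = {(0, 2), (0, 4), (3, 3), (3, 4), (4, 3)}.
Total count |C(F_5)_aff| = 5.


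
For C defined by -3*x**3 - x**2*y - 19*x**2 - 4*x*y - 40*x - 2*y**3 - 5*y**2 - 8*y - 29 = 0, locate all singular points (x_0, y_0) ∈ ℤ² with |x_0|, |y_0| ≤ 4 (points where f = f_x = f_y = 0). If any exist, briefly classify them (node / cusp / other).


Singular points: {(-2, -1)}; classification: cusp.

Compute partial derivatives:
  f_x = -9*x**2 - 2*x*y - 38*x - 4*y - 40.
  f_y = -x**2 - 4*x - 6*y**2 - 10*y - 8.
Scan x_0 ∈ {−4, ..., 4}. For each x_0, f_y(x_0, y) is a polynomial in y; find its integer roots y ∈ {−4, ..., 4}, then test f_x and f at those candidates.
  x = -4: f_y(-4, y) = -6*y**2 - 10*y - 8; no integer root y with |y| ≤ 4.
  x = -3: f_y(-3, y) = -6*y**2 - 10*y - 5; no integer root y with |y| ≤ 4.
  x = -2: f_y(-2, y) = -6*y**2 - 10*y - 4; vanishes at y ∈ {-1}. (-2, -1): f_x = 0, f = 0 — SINGULAR.
  x = -1: f_y(-1, y) = -6*y**2 - 10*y - 5; no integer root y with |y| ≤ 4.
  x = 0: f_y(0, y) = -6*y**2 - 10*y - 8; no integer root y with |y| ≤ 4.
  x = 1: f_y(1, y) = -6*y**2 - 10*y - 13; no integer root y with |y| ≤ 4.
  x = 2: f_y(2, y) = -6*y**2 - 10*y - 20; no integer root y with |y| ≤ 4.
  x = 3: f_y(3, y) = -6*y**2 - 10*y - 29; no integer root y with |y| ≤ 4.
  x = 4: f_y(4, y) = -6*y**2 - 10*y - 40; no integer root y with |y| ≤ 4.
Only singular point on the grid: (-2, -1).
Classify: substitute x = -2 + u, y = -1 + v and expand: f = -3*u**3 - u**2*v - 2*v**3 + v**2.
No constant or linear terms (consistent with a singular point). Quadratic part: v**2. Cubic part: -3*u**3 - u**2*v - 2*v**3.
The quadratic part v**2 is a perfect square, so there is a single (double) tangent line v = 0, i.e. y = -1. Restricting the cubic part to that line (v = 0) leaves -3*u**3 ≠ 0, so f is not divisible by v and the branch is v² ≈ 3*u**3 to lowest order — this is a cusp.
Classification: cusp.


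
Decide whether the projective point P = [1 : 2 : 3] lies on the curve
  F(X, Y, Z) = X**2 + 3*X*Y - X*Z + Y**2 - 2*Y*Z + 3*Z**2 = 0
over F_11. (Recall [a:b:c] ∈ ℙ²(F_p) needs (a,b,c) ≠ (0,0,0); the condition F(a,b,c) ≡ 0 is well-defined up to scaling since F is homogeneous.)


F(1,2,3) ≡ 1 (mod 11); P is NOT on the curve.

Evaluate F(1, 2, 3) term-by-term (mod 11).
  X**2 ↦ 1·1·1·1 = 1
  3*X*Y ↦ 3·1·2·1 = 6
  -X*Z ↦ -1·1·1·3 = -3
  Y**2 ↦ 1·1·4·1 = 4
  -2*Y*Z ↦ -2·1·2·3 = -12
  3*Z**2 ↦ 3·1·1·9 = 27
Sum: F(1, 2, 3) = (1) + (6) + (-3) + (4) + (-12) + (27) = 23.
Reducing mod 11: 23 ≡ 1 (mod 11).
Since F(a, b, c) ≡ 1 ≠ 0 (mod 11), P does NOT lie on the curve.


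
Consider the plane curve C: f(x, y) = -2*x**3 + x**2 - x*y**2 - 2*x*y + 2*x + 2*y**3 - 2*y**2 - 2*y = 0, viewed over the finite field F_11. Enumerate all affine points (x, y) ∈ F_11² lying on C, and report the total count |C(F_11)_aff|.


Affine F_11-points: {(0, 0), (0, 4), (0, 8), (1, 10), (2, 7), (3, 6), (4, 2), (5, 7), (6, 4), (8, 3), (8, 5), (8, 8), (9, 8), (10, 7)}; count = 14.

For each of the 121 pairs (x, y) ∈ F_11², evaluate f(x, y) mod 11. Record the zeros.
  x = 0: [0↦0, 1↦9, 2↦4, 3↦8, 4↦0, 5↦3, 6↦7, 7↦2, 8↦0, 9↦2, 10↦9]  zeros at y ∈ {0, 4, 8}
  x = 1: [0↦1, 1↦7, 2↦8, 3↦5, 4↦10, 5↦2, 6↦4, 7↦6, 8↦9, 9↦3, 10↦0]  zeros at y ∈ {10}
  x = 2: [0↦3, 1↦6, 2↦2, 3↦3, 4↦10, 5↦2, 6↦2, 7↦0, 8↦8, 9↦5, 10↦3]  zeros at y ∈ {7}
  x = 3: [0↦5, 1↦5, 2↦7, 3↦1, 4↦10, 5↦2, 6↦0, 7↦5, 8↦7, 9↦7, 10↦6]  zeros at y ∈ {6}
  x = 4: [0↦6, 1↦3, 2↦0, 3↦9, 4↦9, 5↦1, 6↦8, 7↦9, 8↦5, 9↦8, 10↦8]  zeros at y ∈ {2}
  x = 5: [0↦5, 1↦10, 2↦2, 3↦4, 4↦6, 5↦9, 6↦3, 7↦0, 8↦1, 9↦7, 10↦8]  zeros at y ∈ {7}
  x = 6: [0↦1, 1↦3, 2↦1, 3↦7, 4↦0, 5↦3, 6↦6, 7↦10, 8↦5, 9↦3, 10↦5]  zeros at y ∈ {4}
  x = 7: [0↦4, 1↦3, 2↦7, 3↦6, 4↦1, 5↦4, 6↦5, 7↦5, 8↦5, 9↦6, 10↦9]  zeros at y ∈ ∅
  x = 8: [0↦2, 1↦9, 2↦8, 3↦0, 4↦8, 5↦0, 6↦10, 7↦6, 8↦0, 9↦4, 10↦8]  zeros at y ∈ {3, 5, 8}
  x = 9: [0↦5, 1↦9, 2↦3, 3↦10, 4↦9, 5↦1, 6↦9, 7↦1, 8↦0, 9↦7, 10↦1]  zeros at y ∈ {8}
  x = 10: [0↦1, 1↦2, 2↦2, 3↦2, 4↦3, 5↦6, 6↦1, 7↦0, 8↦4, 9↦3, 10↦9]  zeros at y ∈ {7}
Collecting zeros: affine points = {(0, 0), (0, 4), (0, 8), (1, 10), (2, 7), (3, 6), (4, 2), (5, 7), (6, 4), (8, 3), (8, 5), (8, 8), (9, 8), (10, 7)}.
Total count |C(F_11)_aff| = 14.


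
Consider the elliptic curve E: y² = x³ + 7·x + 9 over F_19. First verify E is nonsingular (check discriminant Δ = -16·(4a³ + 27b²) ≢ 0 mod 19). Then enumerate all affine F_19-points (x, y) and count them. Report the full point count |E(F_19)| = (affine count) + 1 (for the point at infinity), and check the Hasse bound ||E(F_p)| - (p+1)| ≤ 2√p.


Affine points = {(0, 3), (0, 16), (1, 6), (1, 13), (3, 0), (4, 5), (4, 14), (5, 6), (5, 13), (6, 1), (6, 18), (8, 8), (8, 11), (11, 7), (11, 12), (12, 4), (12, 15), (13, 6), (13, 13), (14, 1), (14, 18), (17, 5), (17, 14), (18, 1), (18, 18)}; affine count = 25; |E(F_19)| = 26.

Discriminant check: Δ ∝ 4a³ + 27b² = 4·7³ + 27·9² = 4·343 + 27·81 ≡ 6 (mod 19). Nonzero ⇒ E is nonsingular.
For each x ∈ F_19, compute rhs = x³ + 7·x + 9 mod 19, then count y ∈ F_19 with y² ≡ rhs.
  x = 0: rhs = 9, matching y values: 3, 16 (2 points).
  x = 1: rhs = 17, matching y values: 6, 13 (2 points).
  x = 2: rhs = 12, matching y values: none (0 points).
  x = 3: rhs = 0, matching y values: 0 (1 points).
  x = 4: rhs = 6, matching y values: 5, 14 (2 points).
  x = 5: rhs = 17, matching y values: 6, 13 (2 points).
  x = 6: rhs = 1, matching y values: 1, 18 (2 points).
  x = 7: rhs = 2, matching y values: none (0 points).
  x = 8: rhs = 7, matching y values: 8, 11 (2 points).
  x = 9: rhs = 3, matching y values: none (0 points).
  x = 10: rhs = 15, matching y values: none (0 points).
  x = 11: rhs = 11, matching y values: 7, 12 (2 points).
  x = 12: rhs = 16, matching y values: 4, 15 (2 points).
  x = 13: rhs = 17, matching y values: 6, 13 (2 points).
  x = 14: rhs = 1, matching y values: 1, 18 (2 points).
  x = 15: rhs = 12, matching y values: none (0 points).
  x = 16: rhs = 18, matching y values: none (0 points).
  x = 17: rhs = 6, matching y values: 5, 14 (2 points).
  x = 18: rhs = 1, matching y values: 1, 18 (2 points).
Total affine count: 25.
Full point count |E(F_19)| = 25 + 1 = 26.
Hasse bound: |26 − (19+1)| = |6| = 6 ≤ 2√19 ≈ 8.7178 ✓.


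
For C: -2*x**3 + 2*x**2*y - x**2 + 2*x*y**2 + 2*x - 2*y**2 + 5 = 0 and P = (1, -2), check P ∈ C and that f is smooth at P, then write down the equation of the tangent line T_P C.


Tangent line at P: -6*x + 2*y + 10 = 0.

Step 1: f(1, -2) = 0, so P lies on C.
Step 2: partial derivatives
  f_x(x, y) = -6*x**2 + 4*x*y - 2*x + 2*y**2 + 2, f_y(x, y) = 2*x**2 + 4*x*y - 4*y.
  f_x(P) = -6, f_y(P) = 2 (gradient nonzero, so P is smooth).
Step 3: tangent line at P: -6·(x − 1) + 2·(y − -2) = 0.
Expanding: -6*x + 2*y + 10 = 0.
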